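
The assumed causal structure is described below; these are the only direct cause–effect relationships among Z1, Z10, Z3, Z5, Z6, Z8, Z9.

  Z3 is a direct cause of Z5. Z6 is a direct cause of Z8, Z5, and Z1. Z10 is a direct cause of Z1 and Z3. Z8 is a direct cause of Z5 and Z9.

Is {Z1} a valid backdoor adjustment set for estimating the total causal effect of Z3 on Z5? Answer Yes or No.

No

Backdoor paths from Z3 to Z5 (paths whose first edge points into Z3):
  P1: Z3 <- Z10 -> Z1 <- Z6 -> Z8 -> Z5
  P2: Z3 <- Z10 -> Z1 <- Z6 -> Z5
Condition 1 (no descendant of Z3 in the set): holds — descendants of Z3 are {Z5}; none are in {Z1}.
Condition 2 (every backdoor path blocked by {Z1}):
  P1: open — collider(s) Z1 are conditioned on (or have a conditioned descendant) and no non-collider on the path is in the set.
  P2: open — collider(s) Z1 are conditioned on (or have a conditioned descendant) and no non-collider on the path is in the set.
{Z1} does not satisfy the backdoor criterion.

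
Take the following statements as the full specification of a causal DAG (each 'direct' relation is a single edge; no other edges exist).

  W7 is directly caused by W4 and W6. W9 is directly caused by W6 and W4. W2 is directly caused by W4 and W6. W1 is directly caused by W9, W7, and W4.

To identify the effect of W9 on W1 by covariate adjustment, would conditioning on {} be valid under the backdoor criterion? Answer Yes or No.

No

Backdoor paths from W9 to W1 (paths whose first edge points into W9):
  P1: W9 <- W6 -> W7 <- W4 -> W1
  P2: W9 <- W6 -> W7 -> W1
  P3: W9 <- W6 -> W2 <- W4 -> W7 -> W1
  P4: W9 <- W6 -> W2 <- W4 -> W1
  P5: W9 <- W4 -> W7 -> W1
  P6: W9 <- W4 -> W1
  P7: W9 <- W4 -> W2 <- W6 -> W7 -> W1
Condition 1 (no descendant of W9 in the set): holds — descendants of W9 are {W1}; none are in {}.
Condition 2 (every backdoor path blocked by {}):
  P1: blocked at collider W7 (neither it nor any descendant is in the conditioning set).
  P2: open — no interior node is in the conditioning set.
  P3: blocked at collider W2 (neither it nor any descendant is in the conditioning set).
  P4: blocked at collider W2 (neither it nor any descendant is in the conditioning set).
  P5: open — no interior node is in the conditioning set.
  P6: open — no interior node is in the conditioning set.
  P7: blocked at collider W2 (neither it nor any descendant is in the conditioning set).
{} does not satisfy the backdoor criterion.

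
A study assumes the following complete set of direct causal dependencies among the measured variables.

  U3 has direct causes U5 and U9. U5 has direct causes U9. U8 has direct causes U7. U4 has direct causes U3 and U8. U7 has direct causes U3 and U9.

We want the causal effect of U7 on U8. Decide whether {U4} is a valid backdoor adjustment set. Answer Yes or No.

No

Backdoor paths from U7 to U8 (paths whose first edge points into U7):
  P1: U7 <- U9 -> U5 -> U3 -> U4 <- U8
  P2: U7 <- U9 -> U3 -> U4 <- U8
  P3: U7 <- U3 -> U4 <- U8
Condition 1 (no descendant of U7 in the set): FAILS — U4 is a descendant of U7.
Condition 2 (every backdoor path blocked by {U4}):
  P1: open — collider(s) U4 are conditioned on (or have a conditioned descendant) and no non-collider on the path is in the set.
  P2: open — collider(s) U4 are conditioned on (or have a conditioned descendant) and no non-collider on the path is in the set.
  P3: open — collider(s) U4 are conditioned on (or have a conditioned descendant) and no non-collider on the path is in the set.
{U4} does not satisfy the backdoor criterion.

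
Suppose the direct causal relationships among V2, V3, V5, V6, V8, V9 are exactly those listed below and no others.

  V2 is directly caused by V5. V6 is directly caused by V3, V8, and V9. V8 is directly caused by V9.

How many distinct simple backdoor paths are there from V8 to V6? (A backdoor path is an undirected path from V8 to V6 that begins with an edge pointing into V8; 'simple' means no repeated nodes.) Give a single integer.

A backdoor path from V8 to V6 is any simple undirected path whose first edge points into V8 (i.e. leaves V8 via a parent).
Parents of V8: {V9}.
Enumerating:
  P1: V8 <- V9 -> V6
That exhausts the simple backdoor paths. Count: 1.

1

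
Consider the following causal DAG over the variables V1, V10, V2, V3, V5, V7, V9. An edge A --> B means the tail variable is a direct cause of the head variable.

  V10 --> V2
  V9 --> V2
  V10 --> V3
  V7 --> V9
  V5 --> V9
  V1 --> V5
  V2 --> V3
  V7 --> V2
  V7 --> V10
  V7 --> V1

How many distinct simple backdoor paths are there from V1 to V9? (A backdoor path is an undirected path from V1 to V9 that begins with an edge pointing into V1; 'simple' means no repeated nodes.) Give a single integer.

A backdoor path from V1 to V9 is any simple undirected path whose first edge points into V1 (i.e. leaves V1 via a parent).
Parents of V1: {V7}.
Enumerating:
  P1: V1 <- V7 -> V9
  P2: V1 <- V7 -> V10 -> V2 <- V9
  P3: V1 <- V7 -> V10 -> V3 <- V2 <- V9
  P4: V1 <- V7 -> V2 <- V9
That exhausts the simple backdoor paths. Count: 4.

4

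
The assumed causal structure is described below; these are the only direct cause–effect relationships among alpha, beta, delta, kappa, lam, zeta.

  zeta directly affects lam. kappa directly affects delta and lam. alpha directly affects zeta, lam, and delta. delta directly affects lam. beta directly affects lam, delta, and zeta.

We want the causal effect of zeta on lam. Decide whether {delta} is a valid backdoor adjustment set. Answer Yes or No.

Backdoor paths from zeta to lam (paths whose first edge points into zeta):
  P1: zeta <- alpha -> delta <- kappa -> lam
  P2: zeta <- alpha -> delta <- beta -> lam
  P3: zeta <- alpha -> delta -> lam
  P4: zeta <- alpha -> lam
  P5: zeta <- beta -> delta <- alpha -> lam
  P6: zeta <- beta -> delta <- kappa -> lam
  P7: zeta <- beta -> delta -> lam
  P8: zeta <- beta -> lam
Condition 1 (no descendant of zeta in the set): holds — descendants of zeta are {lam}; none are in {delta}.
Condition 2 (every backdoor path blocked by {delta}):
  P1: open — collider(s) delta are conditioned on (or have a conditioned descendant) and no non-collider on the path is in the set.
  P2: open — collider(s) delta are conditioned on (or have a conditioned descendant) and no non-collider on the path is in the set.
  P3: blocked at chain node delta ∈ conditioning set.
  P4: open — no interior node is in the conditioning set.
  P5: open — collider(s) delta are conditioned on (or have a conditioned descendant) and no non-collider on the path is in the set.
  P6: open — collider(s) delta are conditioned on (or have a conditioned descendant) and no non-collider on the path is in the set.
  P7: blocked at chain node delta ∈ conditioning set.
  P8: open — no interior node is in the conditioning set.
{delta} does not satisfy the backdoor criterion.

No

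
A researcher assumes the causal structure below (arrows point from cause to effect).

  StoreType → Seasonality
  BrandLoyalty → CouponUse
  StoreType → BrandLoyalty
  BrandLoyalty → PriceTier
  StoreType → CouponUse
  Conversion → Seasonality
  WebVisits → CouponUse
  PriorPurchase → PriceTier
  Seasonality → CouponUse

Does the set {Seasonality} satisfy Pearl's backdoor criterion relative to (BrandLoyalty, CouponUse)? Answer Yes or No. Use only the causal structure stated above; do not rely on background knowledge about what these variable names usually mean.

Backdoor paths from BrandLoyalty to CouponUse (paths whose first edge points into BrandLoyalty):
  P1: BrandLoyalty <- StoreType -> Seasonality -> CouponUse
  P2: BrandLoyalty <- StoreType -> CouponUse
Condition 1 (no descendant of BrandLoyalty in the set): holds — descendants of BrandLoyalty are {CouponUse, PriceTier}; none are in {Seasonality}.
Condition 2 (every backdoor path blocked by {Seasonality}):
  P1: blocked at chain node Seasonality ∈ conditioning set.
  P2: open — no interior node is in the conditioning set.
{Seasonality} does not satisfy the backdoor criterion.

No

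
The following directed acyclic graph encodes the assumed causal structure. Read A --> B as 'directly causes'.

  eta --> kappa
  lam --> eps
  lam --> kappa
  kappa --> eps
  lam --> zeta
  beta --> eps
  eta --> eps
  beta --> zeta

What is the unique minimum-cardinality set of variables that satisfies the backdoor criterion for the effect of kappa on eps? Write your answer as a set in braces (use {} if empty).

{eta, lam}

Variables eligible for adjustment (non-descendants of kappa, excluding kappa and eps): {beta, eta, lam, zeta}.
Backdoor paths from kappa to eps:
  P1: kappa <- lam -> eps
  P2: kappa <- lam -> zeta <- beta -> eps
  P3: kappa <- eta -> eps
The empty set is not sufficient: P1 (kappa <- lam -> eps) has no collider blocking it and no conditioned non-collider, so it is open.
Try {eta, lam}:
  P1: blocked at fork node lam ∈ conditioning set.
  P2: blocked at fork node lam ∈ conditioning set.
  P3: blocked at fork node eta ∈ conditioning set.
{eta, lam} contains no descendant of kappa and blocks every backdoor path.
Every element of {eta, lam} is needed (dropping eta leaves P3 open; dropping lam leaves P1 open), so no proper subset is valid.
Among all size-2 subsets of the eligible variables, only {eta, lam} blocks every backdoor path, so it is the unique smallest valid adjustment set.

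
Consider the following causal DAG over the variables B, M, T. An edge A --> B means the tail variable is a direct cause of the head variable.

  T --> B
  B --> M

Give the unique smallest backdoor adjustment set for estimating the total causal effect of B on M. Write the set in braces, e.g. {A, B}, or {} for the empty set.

{}

Variables eligible for adjustment (non-descendants of B, excluding B and M): {T}.
Backdoor paths from B to M:
  (none)
With no backdoor paths the empty set already satisfies the criterion, and it is trivially minimal.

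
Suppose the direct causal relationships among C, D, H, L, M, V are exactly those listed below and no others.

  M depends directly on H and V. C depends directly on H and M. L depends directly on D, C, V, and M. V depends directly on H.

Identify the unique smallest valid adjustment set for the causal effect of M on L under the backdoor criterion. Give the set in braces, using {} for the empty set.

Variables eligible for adjustment (non-descendants of M, excluding M and L): {D, H, V}.
Backdoor paths from M to L:
  P1: M <- H -> V -> L
  P2: M <- H -> C -> L
  P3: M <- V <- H -> C -> L
  P4: M <- V -> L
The empty set is not sufficient: P1 (M <- H -> V -> L) has no collider blocking it and no conditioned non-collider, so it is open.
Try {H, V}:
  P1: blocked at fork node H ∈ conditioning set.
  P2: blocked at fork node H ∈ conditioning set.
  P3: blocked at chain node V ∈ conditioning set.
  P4: blocked at fork node V ∈ conditioning set.
{H, V} contains no descendant of M and blocks every backdoor path.
Every element of {H, V} is needed (dropping H leaves P2 open; dropping V leaves P4 open), so no proper subset is valid.
Among all size-2 subsets of the eligible variables, only {H, V} blocks every backdoor path, so it is the unique smallest valid adjustment set.

{H, V}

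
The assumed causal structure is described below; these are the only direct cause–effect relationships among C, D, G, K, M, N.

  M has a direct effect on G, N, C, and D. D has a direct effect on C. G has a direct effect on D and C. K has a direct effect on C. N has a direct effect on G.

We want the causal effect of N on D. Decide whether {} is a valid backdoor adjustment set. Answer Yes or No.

No

Backdoor paths from N to D (paths whose first edge points into N):
  P1: N <- M -> G -> D
  P2: N <- M -> G -> C <- D
  P3: N <- M -> D
  P4: N <- M -> C <- G -> D
  P5: N <- M -> C <- D
Condition 1 (no descendant of N in the set): holds — descendants of N are {C, D, G}; none are in {}.
Condition 2 (every backdoor path blocked by {}):
  P1: open — no interior node is in the conditioning set.
  P2: blocked at collider C (neither it nor any descendant is in the conditioning set).
  P3: open — no interior node is in the conditioning set.
  P4: blocked at collider C (neither it nor any descendant is in the conditioning set).
  P5: blocked at collider C (neither it nor any descendant is in the conditioning set).
{} does not satisfy the backdoor criterion.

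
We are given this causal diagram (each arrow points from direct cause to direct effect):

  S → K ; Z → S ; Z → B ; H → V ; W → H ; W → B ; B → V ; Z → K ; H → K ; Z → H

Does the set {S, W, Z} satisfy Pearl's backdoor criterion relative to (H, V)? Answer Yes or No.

Backdoor paths from H to V (paths whose first edge points into H):
  P1: H <- Z -> B -> V
  P2: H <- W -> B -> V
Condition 1 (no descendant of H in the set): holds — descendants of H are {K, V}; none are in {S, W, Z}.
Condition 2 (every backdoor path blocked by {S, W, Z}):
  P1: blocked at fork node Z ∈ conditioning set.
  P2: blocked at fork node W ∈ conditioning set.
{S, W, Z} satisfies the backdoor criterion.

Yes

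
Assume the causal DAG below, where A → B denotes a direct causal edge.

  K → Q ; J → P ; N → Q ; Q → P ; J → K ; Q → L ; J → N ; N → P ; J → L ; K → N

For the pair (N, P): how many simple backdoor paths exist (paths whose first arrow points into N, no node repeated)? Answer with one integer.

7

A backdoor path from N to P is any simple undirected path whose first edge points into N (i.e. leaves N via a parent).
Parents of N: {J, K}.
Enumerating:
  P1: N <- J -> K -> Q -> P
  P2: N <- J -> P
  P3: N <- J -> L <- Q -> P
  P4: N <- K <- J -> P
  P5: N <- K <- J -> L <- Q -> P
  P6: N <- K -> Q -> P
  P7: N <- K -> Q -> L <- J -> P
That exhausts the simple backdoor paths. Count: 7.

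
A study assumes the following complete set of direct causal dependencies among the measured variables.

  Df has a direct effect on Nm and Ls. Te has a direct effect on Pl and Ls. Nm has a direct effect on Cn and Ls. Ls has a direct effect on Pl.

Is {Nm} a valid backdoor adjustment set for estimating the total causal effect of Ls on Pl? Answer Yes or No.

No

Backdoor paths from Ls to Pl (paths whose first edge points into Ls):
  P1: Ls <- Te -> Pl
Condition 1 (no descendant of Ls in the set): holds — descendants of Ls are {Pl}; none are in {Nm}.
Condition 2 (every backdoor path blocked by {Nm}):
  P1: open — no interior node is in the conditioning set.
{Nm} does not satisfy the backdoor criterion.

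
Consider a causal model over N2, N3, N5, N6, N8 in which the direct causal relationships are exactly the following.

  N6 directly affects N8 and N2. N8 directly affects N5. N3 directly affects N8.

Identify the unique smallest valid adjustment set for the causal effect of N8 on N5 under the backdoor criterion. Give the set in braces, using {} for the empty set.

Variables eligible for adjustment (non-descendants of N8, excluding N8 and N5): {N2, N3, N6}.
Backdoor paths from N8 to N5:
  (none)
With no backdoor paths the empty set already satisfies the criterion, and it is trivially minimal.

{}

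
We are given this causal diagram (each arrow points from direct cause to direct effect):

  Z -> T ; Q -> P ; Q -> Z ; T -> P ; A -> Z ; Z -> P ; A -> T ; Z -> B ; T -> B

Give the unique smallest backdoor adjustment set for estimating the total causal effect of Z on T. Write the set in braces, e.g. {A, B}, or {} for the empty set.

Variables eligible for adjustment (non-descendants of Z, excluding Z and T): {A, Q}.
Backdoor paths from Z to T:
  P1: Z <- A -> T
  P2: Z <- Q -> P <- T
The empty set is not sufficient: P1 (Z <- A -> T) has no collider blocking it and no conditioned non-collider, so it is open.
Try {A}:
  P1: blocked at fork node A ∈ conditioning set.
  P2: blocked at collider P (neither it nor any descendant is in the conditioning set).
{A} contains no descendant of Z and blocks every backdoor path.
No other singleton works — e.g. {Q} leaves P1 open — so {A} is the unique smallest valid adjustment set.

{A}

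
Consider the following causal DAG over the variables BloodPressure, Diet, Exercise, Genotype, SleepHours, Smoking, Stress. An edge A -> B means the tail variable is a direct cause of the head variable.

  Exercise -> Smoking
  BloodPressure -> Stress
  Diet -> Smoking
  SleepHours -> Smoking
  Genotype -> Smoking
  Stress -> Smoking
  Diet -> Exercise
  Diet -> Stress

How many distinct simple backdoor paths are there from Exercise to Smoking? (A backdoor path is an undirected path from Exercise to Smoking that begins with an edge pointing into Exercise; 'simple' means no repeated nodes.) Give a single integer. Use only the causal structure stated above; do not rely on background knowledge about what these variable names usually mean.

A backdoor path from Exercise to Smoking is any simple undirected path whose first edge points into Exercise (i.e. leaves Exercise via a parent).
Parents of Exercise: {Diet}.
Enumerating:
  P1: Exercise <- Diet -> Stress -> Smoking
  P2: Exercise <- Diet -> Smoking
That exhausts the simple backdoor paths. Count: 2.

2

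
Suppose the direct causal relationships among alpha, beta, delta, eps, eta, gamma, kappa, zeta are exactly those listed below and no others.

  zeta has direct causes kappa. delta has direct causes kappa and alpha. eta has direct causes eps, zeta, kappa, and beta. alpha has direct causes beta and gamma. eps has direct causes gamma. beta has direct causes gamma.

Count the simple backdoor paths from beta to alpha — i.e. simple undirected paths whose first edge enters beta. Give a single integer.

3

A backdoor path from beta to alpha is any simple undirected path whose first edge points into beta (i.e. leaves beta via a parent).
Parents of beta: {gamma}.
Enumerating:
  P1: beta <- gamma -> eps -> eta <- kappa -> delta <- alpha
  P2: beta <- gamma -> eps -> eta <- zeta <- kappa -> delta <- alpha
  P3: beta <- gamma -> alpha
That exhausts the simple backdoor paths. Count: 3.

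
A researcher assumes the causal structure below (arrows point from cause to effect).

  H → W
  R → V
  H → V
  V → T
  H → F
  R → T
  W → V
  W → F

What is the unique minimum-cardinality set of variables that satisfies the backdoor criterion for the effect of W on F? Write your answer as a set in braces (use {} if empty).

{H}

Variables eligible for adjustment (non-descendants of W, excluding W and F): {H, R}.
Backdoor paths from W to F:
  P1: W <- H -> F
The empty set is not sufficient: P1 (W <- H -> F) has no collider blocking it and no conditioned non-collider, so it is open.
Try {H}:
  P1: blocked at fork node H ∈ conditioning set.
{H} contains no descendant of W and blocks every backdoor path.
No other singleton works — e.g. {R} leaves P1 open — so {H} is the unique smallest valid adjustment set.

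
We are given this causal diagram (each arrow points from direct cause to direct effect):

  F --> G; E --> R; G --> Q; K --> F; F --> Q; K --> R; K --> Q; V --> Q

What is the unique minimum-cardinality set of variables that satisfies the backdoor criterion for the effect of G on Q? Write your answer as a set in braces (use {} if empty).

{F}

Variables eligible for adjustment (non-descendants of G, excluding G and Q): {E, F, K, R, V}.
Backdoor paths from G to Q:
  P1: G <- F <- K -> Q
  P2: G <- F -> Q
The empty set is not sufficient: P1 (G <- F <- K -> Q) has no collider blocking it and no conditioned non-collider, so it is open.
Try {F}:
  P1: blocked at chain node F ∈ conditioning set.
  P2: blocked at fork node F ∈ conditioning set.
{F} contains no descendant of G and blocks every backdoor path.
No other singleton works — e.g. {V} leaves P1 open — so {F} is the unique smallest valid adjustment set.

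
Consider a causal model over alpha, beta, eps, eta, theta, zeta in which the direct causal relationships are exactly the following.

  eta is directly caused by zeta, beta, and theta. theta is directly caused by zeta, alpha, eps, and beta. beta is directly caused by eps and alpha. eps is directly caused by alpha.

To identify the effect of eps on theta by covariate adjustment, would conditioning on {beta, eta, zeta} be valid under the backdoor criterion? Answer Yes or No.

Backdoor paths from eps to theta (paths whose first edge points into eps):
  P1: eps <- alpha -> beta -> theta
  P2: eps <- alpha -> beta -> eta <- zeta -> theta
  P3: eps <- alpha -> beta -> eta <- theta
  P4: eps <- alpha -> theta
Condition 1 (no descendant of eps in the set): FAILS — beta and eta are descendants of eps.
Condition 2 (every backdoor path blocked by {beta, eta, zeta}):
  P1: blocked at chain node beta ∈ conditioning set.
  P2: blocked at chain node beta ∈ conditioning set.
  P3: blocked at chain node beta ∈ conditioning set.
  P4: open — no interior node is in the conditioning set.
{beta, eta, zeta} does not satisfy the backdoor criterion.

No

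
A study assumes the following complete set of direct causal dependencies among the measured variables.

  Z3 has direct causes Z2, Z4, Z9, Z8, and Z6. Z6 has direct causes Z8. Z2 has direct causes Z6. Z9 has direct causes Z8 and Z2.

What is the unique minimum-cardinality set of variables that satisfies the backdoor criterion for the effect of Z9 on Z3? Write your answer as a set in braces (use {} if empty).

{Z2, Z8}

Variables eligible for adjustment (non-descendants of Z9, excluding Z9 and Z3): {Z2, Z4, Z6, Z8}.
Backdoor paths from Z9 to Z3:
  P1: Z9 <- Z8 -> Z6 -> Z2 -> Z3
  P2: Z9 <- Z8 -> Z6 -> Z3
  P3: Z9 <- Z8 -> Z3
  P4: Z9 <- Z2 <- Z6 <- Z8 -> Z3
  P5: Z9 <- Z2 <- Z6 -> Z3
  P6: Z9 <- Z2 -> Z3
The empty set is not sufficient: P1 (Z9 <- Z8 -> Z6 -> Z2 -> Z3) has no collider blocking it and no conditioned non-collider, so it is open.
Try {Z2, Z8}:
  P1: blocked at fork node Z8 ∈ conditioning set.
  P2: blocked at fork node Z8 ∈ conditioning set.
  P3: blocked at fork node Z8 ∈ conditioning set.
  P4: blocked at chain node Z2 ∈ conditioning set.
  P5: blocked at chain node Z2 ∈ conditioning set.
  P6: blocked at fork node Z2 ∈ conditioning set.
{Z2, Z8} contains no descendant of Z9 and blocks every backdoor path.
Every element of {Z2, Z8} is needed (dropping Z2 leaves P5 open; dropping Z8 leaves P2 open), so no proper subset is valid.
Among all size-2 subsets of the eligible variables, only {Z2, Z8} blocks every backdoor path, so it is the unique smallest valid adjustment set.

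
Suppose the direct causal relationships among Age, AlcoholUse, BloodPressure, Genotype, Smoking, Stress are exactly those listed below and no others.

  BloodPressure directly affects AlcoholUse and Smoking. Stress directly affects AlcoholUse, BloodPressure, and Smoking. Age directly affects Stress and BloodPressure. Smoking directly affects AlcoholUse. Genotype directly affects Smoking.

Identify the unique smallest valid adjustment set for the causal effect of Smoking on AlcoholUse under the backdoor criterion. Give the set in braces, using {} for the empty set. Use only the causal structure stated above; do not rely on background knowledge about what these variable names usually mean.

{BloodPressure, Stress}

Variables eligible for adjustment (non-descendants of Smoking, excluding Smoking and AlcoholUse): {Age, BloodPressure, Genotype, Stress}.
Backdoor paths from Smoking to AlcoholUse:
  P1: Smoking <- Stress <- Age -> BloodPressure -> AlcoholUse
  P2: Smoking <- Stress -> BloodPressure -> AlcoholUse
  P3: Smoking <- Stress -> AlcoholUse
  P4: Smoking <- BloodPressure <- Age -> Stress -> AlcoholUse
  P5: Smoking <- BloodPressure <- Stress -> AlcoholUse
  P6: Smoking <- BloodPressure -> AlcoholUse
The empty set is not sufficient: P1 (Smoking <- Stress <- Age -> BloodPressure -> AlcoholUse) has no collider blocking it and no conditioned non-collider, so it is open.
Try {BloodPressure, Stress}:
  P1: blocked at chain node Stress ∈ conditioning set.
  P2: blocked at fork node Stress ∈ conditioning set.
  P3: blocked at fork node Stress ∈ conditioning set.
  P4: blocked at chain node BloodPressure ∈ conditioning set.
  P5: blocked at chain node BloodPressure ∈ conditioning set.
  P6: blocked at fork node BloodPressure ∈ conditioning set.
{BloodPressure, Stress} contains no descendant of Smoking and blocks every backdoor path.
Every element of {BloodPressure, Stress} is needed (dropping BloodPressure leaves P6 open; dropping Stress leaves P3 open), so no proper subset is valid.
Among all size-2 subsets of the eligible variables, only {BloodPressure, Stress} blocks every backdoor path, so it is the unique smallest valid adjustment set.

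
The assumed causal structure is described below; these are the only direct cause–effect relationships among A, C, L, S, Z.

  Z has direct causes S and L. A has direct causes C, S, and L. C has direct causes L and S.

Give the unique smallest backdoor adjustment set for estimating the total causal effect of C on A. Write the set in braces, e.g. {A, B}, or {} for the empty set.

{L, S}

Variables eligible for adjustment (non-descendants of C, excluding C and A): {L, S, Z}.
Backdoor paths from C to A:
  P1: C <- L -> A
  P2: C <- L -> Z <- S -> A
  P3: C <- S -> A
  P4: C <- S -> Z <- L -> A
The empty set is not sufficient: P1 (C <- L -> A) has no collider blocking it and no conditioned non-collider, so it is open.
Try {L, S}:
  P1: blocked at fork node L ∈ conditioning set.
  P2: blocked at fork node L ∈ conditioning set.
  P3: blocked at fork node S ∈ conditioning set.
  P4: blocked at fork node S ∈ conditioning set.
{L, S} contains no descendant of C and blocks every backdoor path.
Every element of {L, S} is needed (dropping L leaves P1 open; dropping S leaves P3 open), so no proper subset is valid.
Among all size-2 subsets of the eligible variables, only {L, S} blocks every backdoor path, so it is the unique smallest valid adjustment set.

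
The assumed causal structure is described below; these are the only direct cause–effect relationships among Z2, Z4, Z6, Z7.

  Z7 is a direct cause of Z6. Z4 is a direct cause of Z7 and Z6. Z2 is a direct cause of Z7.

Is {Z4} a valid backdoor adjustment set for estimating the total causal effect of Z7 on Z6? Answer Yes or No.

Yes

Backdoor paths from Z7 to Z6 (paths whose first edge points into Z7):
  P1: Z7 <- Z4 -> Z6
Condition 1 (no descendant of Z7 in the set): holds — descendants of Z7 are {Z6}; none are in {Z4}.
Condition 2 (every backdoor path blocked by {Z4}):
  P1: blocked at fork node Z4 ∈ conditioning set.
{Z4} satisfies the backdoor criterion.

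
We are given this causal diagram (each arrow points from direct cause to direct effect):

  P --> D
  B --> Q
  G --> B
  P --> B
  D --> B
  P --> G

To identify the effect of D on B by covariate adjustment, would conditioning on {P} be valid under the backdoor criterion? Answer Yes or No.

Backdoor paths from D to B (paths whose first edge points into D):
  P1: D <- P -> G -> B
  P2: D <- P -> B
Condition 1 (no descendant of D in the set): holds — descendants of D are {B, Q}; none are in {P}.
Condition 2 (every backdoor path blocked by {P}):
  P1: blocked at fork node P ∈ conditioning set.
  P2: blocked at fork node P ∈ conditioning set.
{P} satisfies the backdoor criterion.

Yes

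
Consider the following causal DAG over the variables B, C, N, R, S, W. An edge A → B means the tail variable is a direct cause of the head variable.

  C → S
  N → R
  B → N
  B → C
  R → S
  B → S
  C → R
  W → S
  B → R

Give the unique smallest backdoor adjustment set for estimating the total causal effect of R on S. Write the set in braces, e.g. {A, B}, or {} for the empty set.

{B, C}

Variables eligible for adjustment (non-descendants of R, excluding R and S): {B, C, N, W}.
Backdoor paths from R to S:
  P1: R <- B -> C -> S
  P2: R <- B -> S
  P3: R <- N <- B -> C -> S
  P4: R <- N <- B -> S
  P5: R <- C <- B -> S
  P6: R <- C -> S
The empty set is not sufficient: P1 (R <- B -> C -> S) has no collider blocking it and no conditioned non-collider, so it is open.
Try {B, C}:
  P1: blocked at fork node B ∈ conditioning set.
  P2: blocked at fork node B ∈ conditioning set.
  P3: blocked at fork node B ∈ conditioning set.
  P4: blocked at fork node B ∈ conditioning set.
  P5: blocked at chain node C ∈ conditioning set.
  P6: blocked at fork node C ∈ conditioning set.
{B, C} contains no descendant of R and blocks every backdoor path.
Every element of {B, C} is needed (dropping B leaves P2 open; dropping C leaves P6 open), so no proper subset is valid.
Among all size-2 subsets of the eligible variables, only {B, C} blocks every backdoor path, so it is the unique smallest valid adjustment set.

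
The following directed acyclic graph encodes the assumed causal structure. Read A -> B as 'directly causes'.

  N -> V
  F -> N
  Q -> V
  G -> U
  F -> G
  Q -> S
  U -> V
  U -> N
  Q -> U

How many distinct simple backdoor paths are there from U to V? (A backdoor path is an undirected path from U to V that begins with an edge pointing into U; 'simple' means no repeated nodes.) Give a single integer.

2

A backdoor path from U to V is any simple undirected path whose first edge points into U (i.e. leaves U via a parent).
Parents of U: {G, Q}.
Enumerating:
  P1: U <- Q -> V
  P2: U <- G <- F -> N -> V
That exhausts the simple backdoor paths. Count: 2.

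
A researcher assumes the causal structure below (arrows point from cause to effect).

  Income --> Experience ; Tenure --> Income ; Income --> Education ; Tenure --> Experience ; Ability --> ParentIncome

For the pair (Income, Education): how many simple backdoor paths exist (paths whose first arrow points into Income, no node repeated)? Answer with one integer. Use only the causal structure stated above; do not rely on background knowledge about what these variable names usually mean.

0

A backdoor path from Income to Education is any simple undirected path whose first edge points into Income (i.e. leaves Income via a parent).
Parents of Income: {Tenure}.
No simple path from any parent of Income reaches Education without revisiting Income, so there are no backdoor paths.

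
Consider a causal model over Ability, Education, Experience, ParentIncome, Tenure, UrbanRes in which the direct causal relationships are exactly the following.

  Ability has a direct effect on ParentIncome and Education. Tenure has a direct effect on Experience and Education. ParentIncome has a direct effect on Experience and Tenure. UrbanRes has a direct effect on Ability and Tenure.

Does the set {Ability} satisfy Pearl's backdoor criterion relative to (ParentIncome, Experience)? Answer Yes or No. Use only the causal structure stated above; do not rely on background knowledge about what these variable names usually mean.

Backdoor paths from ParentIncome to Experience (paths whose first edge points into ParentIncome):
  P1: ParentIncome <- Ability <- UrbanRes -> Tenure -> Experience
  P2: ParentIncome <- Ability -> Education <- Tenure -> Experience
Condition 1 (no descendant of ParentIncome in the set): holds — descendants of ParentIncome are {Education, Experience, Tenure}; none are in {Ability}.
Condition 2 (every backdoor path blocked by {Ability}):
  P1: blocked at chain node Ability ∈ conditioning set.
  P2: blocked at fork node Ability ∈ conditioning set.
{Ability} satisfies the backdoor criterion.

Yes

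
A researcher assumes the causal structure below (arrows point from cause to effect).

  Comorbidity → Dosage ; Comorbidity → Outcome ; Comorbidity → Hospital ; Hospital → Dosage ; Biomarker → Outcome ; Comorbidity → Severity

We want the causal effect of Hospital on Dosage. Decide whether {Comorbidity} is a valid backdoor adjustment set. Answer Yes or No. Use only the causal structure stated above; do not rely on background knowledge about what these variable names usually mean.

Yes

Backdoor paths from Hospital to Dosage (paths whose first edge points into Hospital):
  P1: Hospital <- Comorbidity -> Dosage
Condition 1 (no descendant of Hospital in the set): holds — descendants of Hospital are {Dosage}; none are in {Comorbidity}.
Condition 2 (every backdoor path blocked by {Comorbidity}):
  P1: blocked at fork node Comorbidity ∈ conditioning set.
{Comorbidity} satisfies the backdoor criterion.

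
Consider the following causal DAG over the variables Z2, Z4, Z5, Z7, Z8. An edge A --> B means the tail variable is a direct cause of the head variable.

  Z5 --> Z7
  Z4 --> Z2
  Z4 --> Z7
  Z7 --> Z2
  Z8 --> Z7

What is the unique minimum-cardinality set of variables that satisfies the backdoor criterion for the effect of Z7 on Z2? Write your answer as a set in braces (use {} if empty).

{Z4}

Variables eligible for adjustment (non-descendants of Z7, excluding Z7 and Z2): {Z4, Z5, Z8}.
Backdoor paths from Z7 to Z2:
  P1: Z7 <- Z4 -> Z2
The empty set is not sufficient: P1 (Z7 <- Z4 -> Z2) has no collider blocking it and no conditioned non-collider, so it is open.
Try {Z4}:
  P1: blocked at fork node Z4 ∈ conditioning set.
{Z4} contains no descendant of Z7 and blocks every backdoor path.
No other singleton works — e.g. {Z5} leaves P1 open — so {Z4} is the unique smallest valid adjustment set.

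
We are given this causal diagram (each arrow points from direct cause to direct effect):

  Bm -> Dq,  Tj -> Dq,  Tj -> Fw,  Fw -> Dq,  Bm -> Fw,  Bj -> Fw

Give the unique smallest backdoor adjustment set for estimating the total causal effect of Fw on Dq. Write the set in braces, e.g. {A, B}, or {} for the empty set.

{Bm, Tj}

Variables eligible for adjustment (non-descendants of Fw, excluding Fw and Dq): {Bj, Bm, Tj}.
Backdoor paths from Fw to Dq:
  P1: Fw <- Tj -> Dq
  P2: Fw <- Bm -> Dq
The empty set is not sufficient: P1 (Fw <- Tj -> Dq) has no collider blocking it and no conditioned non-collider, so it is open.
Try {Bm, Tj}:
  P1: blocked at fork node Tj ∈ conditioning set.
  P2: blocked at fork node Bm ∈ conditioning set.
{Bm, Tj} contains no descendant of Fw and blocks every backdoor path.
Every element of {Bm, Tj} is needed (dropping Bm leaves P2 open; dropping Tj leaves P1 open), so no proper subset is valid.
Among all size-2 subsets of the eligible variables, only {Bm, Tj} blocks every backdoor path, so it is the unique smallest valid adjustment set.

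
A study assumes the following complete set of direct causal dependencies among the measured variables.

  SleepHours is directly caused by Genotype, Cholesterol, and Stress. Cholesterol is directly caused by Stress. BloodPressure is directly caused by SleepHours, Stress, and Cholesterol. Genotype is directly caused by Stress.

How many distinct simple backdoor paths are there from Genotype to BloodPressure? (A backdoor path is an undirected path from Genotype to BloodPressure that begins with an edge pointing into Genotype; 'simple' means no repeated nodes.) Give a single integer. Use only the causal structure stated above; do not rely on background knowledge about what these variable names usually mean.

A backdoor path from Genotype to BloodPressure is any simple undirected path whose first edge points into Genotype (i.e. leaves Genotype via a parent).
Parents of Genotype: {Stress}.
Enumerating:
  P1: Genotype <- Stress -> Cholesterol -> SleepHours -> BloodPressure
  P2: Genotype <- Stress -> Cholesterol -> BloodPressure
  P3: Genotype <- Stress -> SleepHours <- Cholesterol -> BloodPressure
  P4: Genotype <- Stress -> SleepHours -> BloodPressure
  P5: Genotype <- Stress -> BloodPressure
That exhausts the simple backdoor paths. Count: 5.

5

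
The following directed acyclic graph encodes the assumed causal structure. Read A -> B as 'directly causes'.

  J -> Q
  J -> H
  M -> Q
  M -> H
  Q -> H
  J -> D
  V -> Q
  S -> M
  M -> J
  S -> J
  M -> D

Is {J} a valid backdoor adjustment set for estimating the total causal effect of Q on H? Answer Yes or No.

No

Backdoor paths from Q to H (paths whose first edge points into Q):
  P1: Q <- M <- S -> J -> H
  P2: Q <- M -> J -> H
  P3: Q <- M -> D <- J -> H
  P4: Q <- M -> H
  P5: Q <- J <- S -> M -> H
  P6: Q <- J <- M -> H
  P7: Q <- J -> D <- M -> H
  P8: Q <- J -> H
Condition 1 (no descendant of Q in the set): holds — descendants of Q are {H}; none are in {J}.
Condition 2 (every backdoor path blocked by {J}):
  P1: blocked at chain node J ∈ conditioning set.
  P2: blocked at chain node J ∈ conditioning set.
  P3: blocked at collider D (neither it nor any descendant is in the conditioning set).
  P4: open — no interior node is in the conditioning set.
  P5: blocked at chain node J ∈ conditioning set.
  P6: blocked at chain node J ∈ conditioning set.
  P7: blocked at fork node J ∈ conditioning set.
  P8: blocked at fork node J ∈ conditioning set.
{J} does not satisfy the backdoor criterion.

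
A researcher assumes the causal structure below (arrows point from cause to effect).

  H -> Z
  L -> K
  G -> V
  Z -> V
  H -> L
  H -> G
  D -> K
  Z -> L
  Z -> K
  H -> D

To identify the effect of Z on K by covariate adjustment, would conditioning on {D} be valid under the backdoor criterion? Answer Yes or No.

Backdoor paths from Z to K (paths whose first edge points into Z):
  P1: Z <- H -> L -> K
  P2: Z <- H -> D -> K
Condition 1 (no descendant of Z in the set): holds — descendants of Z are {K, L, V}; none are in {D}.
Condition 2 (every backdoor path blocked by {D}):
  P1: open — no interior node is in the conditioning set.
  P2: blocked at chain node D ∈ conditioning set.
{D} does not satisfy the backdoor criterion.

No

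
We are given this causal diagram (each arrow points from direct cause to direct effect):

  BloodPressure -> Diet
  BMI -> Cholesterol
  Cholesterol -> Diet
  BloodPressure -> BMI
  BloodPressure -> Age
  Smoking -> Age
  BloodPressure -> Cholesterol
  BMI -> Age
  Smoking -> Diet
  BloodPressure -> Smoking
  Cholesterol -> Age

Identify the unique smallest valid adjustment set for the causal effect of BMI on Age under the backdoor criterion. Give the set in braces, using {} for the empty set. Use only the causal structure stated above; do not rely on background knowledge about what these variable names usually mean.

{BloodPressure}

Variables eligible for adjustment (non-descendants of BMI, excluding BMI and Age): {BloodPressure, Smoking}.
Backdoor paths from BMI to Age:
  P1: BMI <- BloodPressure -> Cholesterol -> Age
  P2: BMI <- BloodPressure -> Cholesterol -> Diet <- Smoking -> Age
  P3: BMI <- BloodPressure -> Smoking -> Age
  P4: BMI <- BloodPressure -> Smoking -> Diet <- Cholesterol -> Age
  P5: BMI <- BloodPressure -> Age
  P6: BMI <- BloodPressure -> Diet <- Cholesterol -> Age
  P7: BMI <- BloodPressure -> Diet <- Smoking -> Age
The empty set is not sufficient: P1 (BMI <- BloodPressure -> Cholesterol -> Age) has no collider blocking it and no conditioned non-collider, so it is open.
Try {BloodPressure}:
  P1: blocked at fork node BloodPressure ∈ conditioning set.
  P2: blocked at fork node BloodPressure ∈ conditioning set.
  P3: blocked at fork node BloodPressure ∈ conditioning set.
  P4: blocked at fork node BloodPressure ∈ conditioning set.
  P5: blocked at fork node BloodPressure ∈ conditioning set.
  P6: blocked at fork node BloodPressure ∈ conditioning set.
  P7: blocked at fork node BloodPressure ∈ conditioning set.
{BloodPressure} contains no descendant of BMI and blocks every backdoor path.
No other singleton works — e.g. {Smoking} leaves P1 open — so {BloodPressure} is the unique smallest valid adjustment set.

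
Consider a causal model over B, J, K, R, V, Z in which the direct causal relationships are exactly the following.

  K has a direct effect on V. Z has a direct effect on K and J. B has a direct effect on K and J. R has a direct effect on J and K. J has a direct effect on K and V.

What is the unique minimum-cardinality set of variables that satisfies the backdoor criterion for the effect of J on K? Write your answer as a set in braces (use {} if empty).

Variables eligible for adjustment (non-descendants of J, excluding J and K): {B, R, Z}.
Backdoor paths from J to K:
  P1: J <- B -> K
  P2: J <- Z -> K
  P3: J <- R -> K
The empty set is not sufficient: P1 (J <- B -> K) has no collider blocking it and no conditioned non-collider, so it is open.
Try {B, R, Z}:
  P1: blocked at fork node B ∈ conditioning set.
  P2: blocked at fork node Z ∈ conditioning set.
  P3: blocked at fork node R ∈ conditioning set.
{B, R, Z} contains no descendant of J and blocks every backdoor path.
Every element of {B, R, Z} is needed (dropping B leaves P1 open; dropping R leaves P3 open; dropping Z leaves P2 open), so no proper subset is valid.
Among all size-3 subsets of the eligible variables, only {B, R, Z} blocks every backdoor path, so it is the unique smallest valid adjustment set.

{B, R, Z}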